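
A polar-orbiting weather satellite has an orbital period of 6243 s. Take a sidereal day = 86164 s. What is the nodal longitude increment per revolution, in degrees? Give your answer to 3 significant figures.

During one orbit Earth rotates (6243.0 / 86164) × 360° = 26.08°.

26.1°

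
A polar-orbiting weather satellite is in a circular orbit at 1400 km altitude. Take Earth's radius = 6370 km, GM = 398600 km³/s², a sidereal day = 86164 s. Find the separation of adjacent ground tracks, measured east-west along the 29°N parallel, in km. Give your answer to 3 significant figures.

Semi-major axis a = 6370 + 1400 = 7770 km. Period T = 2π√(a³/μ) = 2π√(7770³/398600) = 6816.2 s = 113.60 min.
Node shift per orbit = (6816.2/86164) × 360° = 28.48°.
Equatorial spacing = 28.48 × 111.2 km/° = 3166 km.
At 29° latitude, spacing = 3166 × cos(29°) = 2769 km.

2770 km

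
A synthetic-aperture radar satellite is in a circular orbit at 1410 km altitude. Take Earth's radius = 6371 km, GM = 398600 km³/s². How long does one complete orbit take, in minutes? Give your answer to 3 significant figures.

114 min

Semi-major axis a = 6371 + 1410 = 7781 km. Period T = 2π√(a³/μ) = 2π√(7781³/398600) = 6830.7 s = 113.84 min.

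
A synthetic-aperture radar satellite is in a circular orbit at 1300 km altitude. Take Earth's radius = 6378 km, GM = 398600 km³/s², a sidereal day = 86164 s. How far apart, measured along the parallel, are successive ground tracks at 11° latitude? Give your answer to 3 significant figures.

Semi-major axis a = 6378 + 1300 = 7678 km. Period T = 2π√(a³/μ) = 2π√(7678³/398600) = 6695.5 s = 111.59 min.
Node shift per orbit = (6695.5/86164) × 360° = 27.97°.
Equatorial spacing = 27.97 × 111.3 km/° = 3114 km.
At 11° latitude, spacing = 3114 × cos(11°) = 3057 km.

3060 km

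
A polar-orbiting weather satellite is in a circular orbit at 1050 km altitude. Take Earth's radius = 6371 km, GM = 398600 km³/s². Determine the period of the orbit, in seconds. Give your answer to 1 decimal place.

6362.2 seconds

Semi-major axis a = 6371 + 1050 = 7421 km. Period T = 2π√(a³/μ) = 2π√(7421³/398600) = 6362.2 s = 106.04 min.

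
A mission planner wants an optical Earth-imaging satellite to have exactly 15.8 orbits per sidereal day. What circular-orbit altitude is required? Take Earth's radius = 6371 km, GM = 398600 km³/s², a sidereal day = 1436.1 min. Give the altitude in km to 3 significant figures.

325 km

Required period T = 86166 / 15.8 = 5453.5 s.
From T = 2π√(a³/μ): a = (μ T²/4π²)^(1/3) = (398600 × 5453.5² / 4π²)^(1/3) = 6696 km.
Altitude h = a − R = 6696 − 6371 = 325 km.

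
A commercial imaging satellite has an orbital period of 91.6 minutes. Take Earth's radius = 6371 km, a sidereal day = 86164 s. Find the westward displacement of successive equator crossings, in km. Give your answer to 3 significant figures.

2550 km

T = 91.6 min = 5496.0 s.
During one orbit Earth rotates (5496.0 / 86164) × 360° = 22.96°.
At the equator that is 22.96° × (2π·6371/360) km/° = 22.96 × 111.2 = 2553 km.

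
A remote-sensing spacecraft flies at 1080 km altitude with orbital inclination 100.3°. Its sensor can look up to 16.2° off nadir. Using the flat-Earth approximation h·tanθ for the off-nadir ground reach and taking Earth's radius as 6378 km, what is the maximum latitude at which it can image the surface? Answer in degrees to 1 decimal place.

Retrograde orbit: the ground track reaches ±(180° − i) = ±(180 − 100.3) = ±79.7°.
Sensor half-swath on the ground ≈ 1080·tan(16.2°) = 314 km = 2.82° of latitude.
Maximum observable latitude ≈ 79.7 + 2.82 = 82.5°.

82.5°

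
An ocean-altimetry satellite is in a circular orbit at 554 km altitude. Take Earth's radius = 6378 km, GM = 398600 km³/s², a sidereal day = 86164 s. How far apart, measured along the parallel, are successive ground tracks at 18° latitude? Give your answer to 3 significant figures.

Semi-major axis a = 6378 + 554 = 6932 km. Period T = 2π√(a³/μ) = 2π√(6932³/398600) = 5743.8 s = 95.73 min.
Node shift per orbit = (5743.8/86164) × 360° = 24.00°.
Equatorial spacing = 24.00 × 111.3 km/° = 2671 km.
At 18° latitude, spacing = 2671 × cos(18°) = 2541 km.

2540 km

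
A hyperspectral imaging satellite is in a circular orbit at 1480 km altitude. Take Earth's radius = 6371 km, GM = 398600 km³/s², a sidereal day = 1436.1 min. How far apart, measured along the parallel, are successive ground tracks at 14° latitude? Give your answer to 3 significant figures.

3120 km

Semi-major axis a = 6371 + 1480 = 7851 km. Period T = 2π√(a³/μ) = 2π√(7851³/398600) = 6923.1 s = 115.38 min.
Node shift per orbit = (6923.1/86166) × 360° = 28.92°.
Equatorial spacing = 28.92 × 111.2 km/° = 3216 km.
At 14° latitude, spacing = 3216 × cos(14°) = 3121 km.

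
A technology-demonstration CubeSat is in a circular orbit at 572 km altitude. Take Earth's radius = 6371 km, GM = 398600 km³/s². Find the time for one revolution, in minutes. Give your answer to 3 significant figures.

96.0 min

Semi-major axis a = 6371 + 572 = 6943 km. Period T = 2π√(a³/μ) = 2π√(6943³/398600) = 5757.5 s = 95.96 min.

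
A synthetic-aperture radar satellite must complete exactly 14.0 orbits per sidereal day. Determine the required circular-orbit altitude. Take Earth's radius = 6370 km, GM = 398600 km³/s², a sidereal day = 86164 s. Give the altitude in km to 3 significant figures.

Required period T = 86164 / 14.0 = 6154.6 s.
From T = 2π√(a³/μ): a = (μ T²/4π²)^(1/3) = (398600 × 6154.6² / 4π²)^(1/3) = 7259 km.
Altitude h = a − R = 7259 − 6370 = 889 km.

889 km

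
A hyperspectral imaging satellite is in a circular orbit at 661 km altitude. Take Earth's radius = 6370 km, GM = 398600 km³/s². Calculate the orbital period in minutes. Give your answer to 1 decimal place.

Semi-major axis a = 6370 + 661 = 7031 km. Period T = 2π√(a³/μ) = 2π√(7031³/398600) = 5867.3 s = 97.79 min.

97.8 min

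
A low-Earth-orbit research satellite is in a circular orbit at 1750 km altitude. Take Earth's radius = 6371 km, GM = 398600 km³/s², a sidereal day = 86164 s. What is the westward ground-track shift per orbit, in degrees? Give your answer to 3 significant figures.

Semi-major axis a = 6371 + 1750 = 8121 km. Period T = 2π√(a³/μ) = 2π√(8121³/398600) = 7283.3 s = 121.39 min.
During one orbit Earth rotates (7283.3 / 86164) × 360° = 30.43°.

30.4°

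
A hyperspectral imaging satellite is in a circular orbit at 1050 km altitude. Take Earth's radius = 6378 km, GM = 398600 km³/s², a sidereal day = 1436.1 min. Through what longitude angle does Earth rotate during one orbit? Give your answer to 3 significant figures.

Semi-major axis a = 6378 + 1050 = 7428 km. Period T = 2π√(a³/μ) = 2π√(7428³/398600) = 6371.2 s = 106.19 min.
During one orbit Earth rotates (6371.2 / 86166) × 360° = 26.62°.

26.6°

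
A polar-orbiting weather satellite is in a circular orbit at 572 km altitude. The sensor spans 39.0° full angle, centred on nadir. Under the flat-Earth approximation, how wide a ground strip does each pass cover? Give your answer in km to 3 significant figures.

405 km

Half-angle = 39.0°/2 = 19.5°.
Swath width ≈ 2h·tan(θ/2) = 2 × 572 × tan(19.5°) = 405.1 km.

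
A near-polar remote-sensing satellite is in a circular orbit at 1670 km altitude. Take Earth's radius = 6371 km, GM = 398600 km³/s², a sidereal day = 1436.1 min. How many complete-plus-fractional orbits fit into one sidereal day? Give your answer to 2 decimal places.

12.01

Semi-major axis a = 6371 + 1670 = 8041 km. Period T = 2π√(a³/μ) = 2π√(8041³/398600) = 7175.9 s = 119.60 min.
Orbits per sidereal day = 86166 / 7175.9 = 12.008.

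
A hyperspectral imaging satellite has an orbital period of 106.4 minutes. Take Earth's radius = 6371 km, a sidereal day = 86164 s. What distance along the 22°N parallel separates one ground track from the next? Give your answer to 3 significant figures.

2750 km

T = 106.4 min = 6384.0 s.
Node shift per orbit = (6384.0/86164) × 360° = 26.67°.
Equatorial spacing = 26.67 × 111.2 km/° = 2966 km.
At 22° latitude, spacing = 2966 × cos(22°) = 2750 km.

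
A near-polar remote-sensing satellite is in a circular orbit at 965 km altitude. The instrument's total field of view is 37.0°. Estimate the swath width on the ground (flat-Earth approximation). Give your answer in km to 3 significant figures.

Half-angle = 37.0°/2 = 18.5°.
Swath width ≈ 2h·tan(θ/2) = 2 × 965 × tan(18.5°) = 645.8 km.

646 km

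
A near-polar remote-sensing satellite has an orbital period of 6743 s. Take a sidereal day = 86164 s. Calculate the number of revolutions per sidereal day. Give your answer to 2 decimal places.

12.78

Orbits per sidereal day = 86164 / 6743.0 = 12.778.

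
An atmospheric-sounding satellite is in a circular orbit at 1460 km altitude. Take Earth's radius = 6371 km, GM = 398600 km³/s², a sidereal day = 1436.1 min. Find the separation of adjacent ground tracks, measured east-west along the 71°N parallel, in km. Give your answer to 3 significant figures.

1040 km

Semi-major axis a = 6371 + 1460 = 7831 km. Period T = 2π√(a³/μ) = 2π√(7831³/398600) = 6896.6 s = 114.94 min.
Node shift per orbit = (6896.6/86166) × 360° = 28.81°.
Equatorial spacing = 28.81 × 111.2 km/° = 3204 km.
At 71° latitude, spacing = 3204 × cos(71°) = 1043 km.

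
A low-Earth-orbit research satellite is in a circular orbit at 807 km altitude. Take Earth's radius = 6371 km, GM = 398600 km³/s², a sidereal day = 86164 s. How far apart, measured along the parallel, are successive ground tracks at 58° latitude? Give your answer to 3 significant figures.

1490 km

Semi-major axis a = 6371 + 807 = 7178 km. Period T = 2π√(a³/μ) = 2π√(7178³/398600) = 6052.2 s = 100.87 min.
Node shift per orbit = (6052.2/86164) × 360° = 25.29°.
Equatorial spacing = 25.29 × 111.2 km/° = 2812 km.
At 58° latitude, spacing = 2812 × cos(58°) = 1490 km.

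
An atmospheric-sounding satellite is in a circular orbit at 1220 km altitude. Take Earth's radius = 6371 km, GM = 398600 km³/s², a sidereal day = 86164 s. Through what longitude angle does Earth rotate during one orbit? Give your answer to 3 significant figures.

Semi-major axis a = 6371 + 1220 = 7591 km. Period T = 2π√(a³/μ) = 2π√(7591³/398600) = 6582.0 s = 109.70 min.
During one orbit Earth rotates (6582.0 / 86164) × 360° = 27.50°.

27.5°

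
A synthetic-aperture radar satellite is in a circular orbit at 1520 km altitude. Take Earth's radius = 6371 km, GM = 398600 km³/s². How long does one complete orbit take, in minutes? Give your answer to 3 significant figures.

Semi-major axis a = 6371 + 1520 = 7891 km. Period T = 2π√(a³/μ) = 2π√(7891³/398600) = 6976.0 s = 116.27 min.

116 min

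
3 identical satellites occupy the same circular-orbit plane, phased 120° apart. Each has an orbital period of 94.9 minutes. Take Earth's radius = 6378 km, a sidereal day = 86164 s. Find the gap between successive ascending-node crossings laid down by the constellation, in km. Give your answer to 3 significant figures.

T = 94.9 min = 5694.0 s.
Single-satellite node shift = (5694.0/86164) × 360° = 23.79°.
With 3 satellites evenly phased, successive equator crossings are 23.79/3 = 7.930° apart.
That is 7.930 × 111.3 = 883 km at the equator.

883 km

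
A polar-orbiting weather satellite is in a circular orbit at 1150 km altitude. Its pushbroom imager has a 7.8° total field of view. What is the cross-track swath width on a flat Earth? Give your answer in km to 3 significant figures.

Half-angle = 7.8°/2 = 3.9°.
Swath width ≈ 2h·tan(θ/2) = 2 × 1150 × tan(3.9°) = 156.8 km.

157 km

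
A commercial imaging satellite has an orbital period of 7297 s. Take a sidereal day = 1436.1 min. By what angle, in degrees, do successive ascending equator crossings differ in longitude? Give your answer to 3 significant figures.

30.5°

During one orbit Earth rotates (7297.0 / 86166) × 360° = 30.49°.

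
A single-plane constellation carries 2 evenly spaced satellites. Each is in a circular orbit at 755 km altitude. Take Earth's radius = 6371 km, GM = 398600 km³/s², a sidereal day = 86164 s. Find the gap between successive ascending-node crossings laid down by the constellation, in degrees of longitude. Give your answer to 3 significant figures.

Semi-major axis a = 6371 + 755 = 7126 km. Period T = 2π√(a³/μ) = 2π√(7126³/398600) = 5986.6 s = 99.78 min.
Single-satellite node shift = (5986.6/86164) × 360° = 25.01°.
With 2 satellites evenly phased, successive equator crossings are 25.01/2 = 12.506° apart.

12.5°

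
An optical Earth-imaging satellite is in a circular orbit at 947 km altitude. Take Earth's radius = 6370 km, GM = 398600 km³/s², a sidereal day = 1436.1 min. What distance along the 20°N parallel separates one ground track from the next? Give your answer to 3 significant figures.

Semi-major axis a = 6370 + 947 = 7317 km. Period T = 2π√(a³/μ) = 2π√(7317³/398600) = 6228.9 s = 103.81 min.
Node shift per orbit = (6228.9/86166) × 360° = 26.02°.
Equatorial spacing = 26.02 × 111.2 km/° = 2893 km.
At 20° latitude, spacing = 2893 × cos(20°) = 2719 km.

2720 km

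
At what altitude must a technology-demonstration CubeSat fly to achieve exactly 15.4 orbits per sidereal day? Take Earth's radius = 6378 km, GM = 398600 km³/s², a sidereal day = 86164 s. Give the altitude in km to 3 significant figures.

Required period T = 86164 / 15.4 = 5595.1 s.
From T = 2π√(a³/μ): a = (μ T²/4π²)^(1/3) = (398600 × 5595.1² / 4π²)^(1/3) = 6812 km.
Altitude h = a − R = 6812 − 6378 = 434 km.

434 km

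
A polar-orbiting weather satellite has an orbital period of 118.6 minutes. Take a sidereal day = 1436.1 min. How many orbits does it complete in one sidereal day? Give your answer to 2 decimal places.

12.11

T = 118.6 min = 7116.0 s.
Orbits per sidereal day = 86166 / 7116.0 = 12.109.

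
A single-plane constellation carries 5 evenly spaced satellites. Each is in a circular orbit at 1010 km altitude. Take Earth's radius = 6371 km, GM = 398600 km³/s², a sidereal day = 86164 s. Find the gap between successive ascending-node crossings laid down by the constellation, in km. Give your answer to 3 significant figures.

Semi-major axis a = 6371 + 1010 = 7381 km. Period T = 2π√(a³/μ) = 2π√(7381³/398600) = 6310.8 s = 105.18 min.
Single-satellite node shift = (6310.8/86164) × 360° = 26.37°.
With 5 satellites evenly phased, successive equator crossings are 26.37/5 = 5.273° apart.
That is 5.273 × 111.2 = 586 km at the equator.

586 km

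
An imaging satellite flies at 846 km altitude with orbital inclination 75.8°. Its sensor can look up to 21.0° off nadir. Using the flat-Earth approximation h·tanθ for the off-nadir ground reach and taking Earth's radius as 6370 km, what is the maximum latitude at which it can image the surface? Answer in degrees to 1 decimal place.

78.7°

For a prograde orbit the ground track reaches latitude ±i = ±75.8°.
Sensor half-swath on the ground ≈ 846·tan(21.0°) = 325 km = 2.92° of latitude.
Maximum observable latitude ≈ 75.8 + 2.92 = 78.7°.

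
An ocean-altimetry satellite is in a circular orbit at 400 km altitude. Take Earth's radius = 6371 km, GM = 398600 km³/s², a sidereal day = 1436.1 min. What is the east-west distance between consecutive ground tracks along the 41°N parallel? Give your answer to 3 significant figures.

1940 km

Semi-major axis a = 6371 + 400 = 6771 km. Period T = 2π√(a³/μ) = 2π√(6771³/398600) = 5544.9 s = 92.41 min.
Node shift per orbit = (5544.9/86166) × 360° = 23.17°.
Equatorial spacing = 23.17 × 111.2 km/° = 2576 km.
At 41° latitude, spacing = 2576 × cos(41°) = 1944 km.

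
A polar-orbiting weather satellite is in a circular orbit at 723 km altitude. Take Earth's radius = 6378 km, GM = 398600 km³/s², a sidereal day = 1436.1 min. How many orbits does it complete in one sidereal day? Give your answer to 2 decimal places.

14.47

Semi-major axis a = 6378 + 723 = 7101 km. Period T = 2π√(a³/μ) = 2π√(7101³/398600) = 5955.1 s = 99.25 min.
Orbits per sidereal day = 86166 / 5955.1 = 14.469.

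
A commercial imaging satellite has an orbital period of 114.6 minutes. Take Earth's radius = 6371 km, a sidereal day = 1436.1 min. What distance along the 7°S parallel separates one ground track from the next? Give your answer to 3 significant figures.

T = 114.6 min = 6876.0 s.
Node shift per orbit = (6876.0/86166) × 360° = 28.73°.
Equatorial spacing = 28.73 × 111.2 km/° = 3194 km.
At 7° latitude, spacing = 3194 × cos(7°) = 3171 km.

3170 km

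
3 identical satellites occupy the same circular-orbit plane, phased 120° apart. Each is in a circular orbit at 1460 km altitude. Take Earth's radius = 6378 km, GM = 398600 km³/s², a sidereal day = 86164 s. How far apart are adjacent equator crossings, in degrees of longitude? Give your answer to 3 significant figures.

9.62°

Semi-major axis a = 6378 + 1460 = 7838 km. Period T = 2π√(a³/μ) = 2π√(7838³/398600) = 6905.9 s = 115.10 min.
Single-satellite node shift = (6905.9/86164) × 360° = 28.85°.
With 3 satellites evenly phased, successive equator crossings are 28.85/3 = 9.618° apart.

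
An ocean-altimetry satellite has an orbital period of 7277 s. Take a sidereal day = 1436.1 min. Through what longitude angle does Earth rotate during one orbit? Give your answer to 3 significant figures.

30.4°

During one orbit Earth rotates (7277.0 / 86166) × 360° = 30.40°.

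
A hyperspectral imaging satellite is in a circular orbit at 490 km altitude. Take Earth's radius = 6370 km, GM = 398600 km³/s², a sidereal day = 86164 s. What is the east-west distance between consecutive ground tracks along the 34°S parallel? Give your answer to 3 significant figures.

2180 km

Semi-major axis a = 6370 + 490 = 6860 km. Period T = 2π√(a³/μ) = 2π√(6860³/398600) = 5654.5 s = 94.24 min.
Node shift per orbit = (5654.5/86164) × 360° = 23.63°.
Equatorial spacing = 23.63 × 111.2 km/° = 2627 km.
At 34° latitude, spacing = 2627 × cos(34°) = 2178 km.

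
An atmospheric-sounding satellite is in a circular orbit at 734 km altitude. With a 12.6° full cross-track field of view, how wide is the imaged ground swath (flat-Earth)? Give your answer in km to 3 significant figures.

Half-angle = 12.6°/2 = 6.3°.
Swath width ≈ 2h·tan(θ/2) = 2 × 734 × tan(6.3°) = 162.1 km.

162 km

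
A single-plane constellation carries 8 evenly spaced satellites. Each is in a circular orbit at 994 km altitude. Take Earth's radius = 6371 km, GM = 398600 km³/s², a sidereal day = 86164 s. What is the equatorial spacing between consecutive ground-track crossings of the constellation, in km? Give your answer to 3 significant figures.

Semi-major axis a = 6371 + 994 = 7365 km. Period T = 2π√(a³/μ) = 2π√(7365³/398600) = 6290.3 s = 104.84 min.
Single-satellite node shift = (6290.3/86164) × 360° = 26.28°.
With 8 satellites evenly phased, successive equator crossings are 26.28/8 = 3.285° apart.
That is 3.285 × 111.2 = 365 km at the equator.

365 km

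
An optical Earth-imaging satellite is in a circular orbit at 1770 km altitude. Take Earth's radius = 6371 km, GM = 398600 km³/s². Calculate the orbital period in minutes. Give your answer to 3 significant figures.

Semi-major axis a = 6371 + 1770 = 8141 km. Period T = 2π√(a³/μ) = 2π√(8141³/398600) = 7310.2 s = 121.84 min.

122 min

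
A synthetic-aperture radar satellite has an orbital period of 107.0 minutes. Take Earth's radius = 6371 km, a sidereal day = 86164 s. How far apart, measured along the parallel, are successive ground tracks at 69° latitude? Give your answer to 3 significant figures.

T = 107.0 min = 6420.0 s.
Node shift per orbit = (6420.0/86164) × 360° = 26.82°.
Equatorial spacing = 26.82 × 111.2 km/° = 2983 km.
At 69° latitude, spacing = 2983 × cos(69°) = 1069 km.

1070 km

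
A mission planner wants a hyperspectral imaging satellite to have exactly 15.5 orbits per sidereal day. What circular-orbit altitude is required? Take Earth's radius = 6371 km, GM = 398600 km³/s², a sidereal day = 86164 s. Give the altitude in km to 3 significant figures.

Required period T = 86164 / 15.5 = 5559.0 s.
From T = 2π√(a³/μ): a = (μ T²/4π²)^(1/3) = (398600 × 5559.0² / 4π²)^(1/3) = 6782 km.
Altitude h = a − R = 6782 − 6371 = 411 km.

411 km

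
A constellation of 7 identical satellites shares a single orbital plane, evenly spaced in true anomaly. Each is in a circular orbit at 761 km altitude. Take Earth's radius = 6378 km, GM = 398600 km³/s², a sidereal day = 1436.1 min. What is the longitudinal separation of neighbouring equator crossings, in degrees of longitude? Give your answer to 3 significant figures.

Semi-major axis a = 6378 + 761 = 7139 km. Period T = 2π√(a³/μ) = 2π√(7139³/398600) = 6003.0 s = 100.05 min.
Single-satellite node shift = (6003.0/86166) × 360° = 25.08°.
With 7 satellites evenly phased, successive equator crossings are 25.08/7 = 3.583° apart.

3.58°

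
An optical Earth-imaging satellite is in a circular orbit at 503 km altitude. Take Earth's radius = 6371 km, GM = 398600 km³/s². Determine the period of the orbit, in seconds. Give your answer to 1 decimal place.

Semi-major axis a = 6371 + 503 = 6874 km. Period T = 2π√(a³/μ) = 2π√(6874³/398600) = 5671.9 s = 94.53 min.

5671.9 seconds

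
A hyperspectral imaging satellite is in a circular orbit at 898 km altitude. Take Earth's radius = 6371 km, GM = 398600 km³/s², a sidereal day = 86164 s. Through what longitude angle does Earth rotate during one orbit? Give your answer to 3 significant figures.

Semi-major axis a = 6371 + 898 = 7269 km. Period T = 2π√(a³/μ) = 2π√(7269³/398600) = 6167.7 s = 102.79 min.
During one orbit Earth rotates (6167.7 / 86164) × 360° = 25.77°.

25.8°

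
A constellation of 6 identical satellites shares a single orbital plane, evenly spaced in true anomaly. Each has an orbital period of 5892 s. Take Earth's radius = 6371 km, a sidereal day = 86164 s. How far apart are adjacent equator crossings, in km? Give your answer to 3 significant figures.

Single-satellite node shift = (5892.0/86164) × 360° = 24.62°.
With 6 satellites evenly phased, successive equator crossings are 24.62/6 = 4.103° apart.
That is 4.103 × 111.2 = 456 km at the equator.

456 km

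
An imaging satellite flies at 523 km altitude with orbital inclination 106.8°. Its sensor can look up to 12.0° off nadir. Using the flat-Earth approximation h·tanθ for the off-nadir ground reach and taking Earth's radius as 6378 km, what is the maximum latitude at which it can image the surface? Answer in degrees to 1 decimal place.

Retrograde orbit: the ground track reaches ±(180° − i) = ±(180 − 106.8) = ±73.2°.
Sensor half-swath on the ground ≈ 523·tan(12.0°) = 111 km = 1.00° of latitude.
Maximum observable latitude ≈ 73.2 + 1.00 = 74.2°.

74.2°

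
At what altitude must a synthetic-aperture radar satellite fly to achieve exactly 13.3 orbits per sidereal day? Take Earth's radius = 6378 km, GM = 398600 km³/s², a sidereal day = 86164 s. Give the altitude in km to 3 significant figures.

1130 km

Required period T = 86164 / 13.3 = 6478.5 s.
From T = 2π√(a³/μ): a = (μ T²/4π²)^(1/3) = (398600 × 6478.5² / 4π²)^(1/3) = 7511 km.
Altitude h = a − R = 7511 − 6378 = 1133 km.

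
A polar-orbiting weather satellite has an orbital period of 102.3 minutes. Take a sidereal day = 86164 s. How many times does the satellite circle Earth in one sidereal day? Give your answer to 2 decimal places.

T = 102.3 min = 6138.0 s.
Orbits per sidereal day = 86164 / 6138.0 = 14.038.

14.04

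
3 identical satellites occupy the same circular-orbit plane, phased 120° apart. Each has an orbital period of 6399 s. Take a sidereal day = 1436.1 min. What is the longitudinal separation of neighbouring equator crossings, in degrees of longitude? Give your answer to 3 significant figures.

Single-satellite node shift = (6399.0/86166) × 360° = 26.73°.
With 3 satellites evenly phased, successive equator crossings are 26.73/3 = 8.912° apart.

8.91°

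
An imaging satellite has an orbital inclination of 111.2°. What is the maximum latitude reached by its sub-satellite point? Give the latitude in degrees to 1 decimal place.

Retrograde orbit: the ground track reaches ±(180° − i) = ±(180 − 111.2) = ±68.8°.

68.8°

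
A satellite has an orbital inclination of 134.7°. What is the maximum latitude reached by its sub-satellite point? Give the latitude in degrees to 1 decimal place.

45.3°

Retrograde orbit: the ground track reaches ±(180° − i) = ±(180 − 134.7) = ±45.3°.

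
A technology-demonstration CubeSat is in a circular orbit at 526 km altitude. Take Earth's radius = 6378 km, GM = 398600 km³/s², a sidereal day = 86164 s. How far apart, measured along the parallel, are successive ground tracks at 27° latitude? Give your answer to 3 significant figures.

2370 km

Semi-major axis a = 6378 + 526 = 6904 km. Period T = 2π√(a³/μ) = 2π√(6904³/398600) = 5709.0 s = 95.15 min.
Node shift per orbit = (5709.0/86164) × 360° = 23.85°.
Equatorial spacing = 23.85 × 111.3 km/° = 2655 km.
At 27° latitude, spacing = 2655 × cos(27°) = 2366 km.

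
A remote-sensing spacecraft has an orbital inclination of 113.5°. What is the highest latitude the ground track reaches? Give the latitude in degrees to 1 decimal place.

Retrograde orbit: the ground track reaches ±(180° − i) = ±(180 − 113.5) = ±66.5°.

66.5°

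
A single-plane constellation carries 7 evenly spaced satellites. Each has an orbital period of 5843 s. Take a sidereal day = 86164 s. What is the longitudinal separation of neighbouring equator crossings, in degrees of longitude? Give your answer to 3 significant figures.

Single-satellite node shift = (5843.0/86164) × 360° = 24.41°.
With 7 satellites evenly phased, successive equator crossings are 24.41/7 = 3.488° apart.

3.49°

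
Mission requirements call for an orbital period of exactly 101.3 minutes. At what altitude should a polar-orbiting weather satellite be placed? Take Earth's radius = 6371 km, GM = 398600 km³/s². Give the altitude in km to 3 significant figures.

827 km

T = 101.3 min = 6078.0 s.
From T = 2π√(a³/μ): a = (μ T²/4π²)^(1/3) = (398600 × 6078.0² / 4π²)^(1/3) = 7198 km.
Altitude h = a − R = 7198 − 6371 = 827 km.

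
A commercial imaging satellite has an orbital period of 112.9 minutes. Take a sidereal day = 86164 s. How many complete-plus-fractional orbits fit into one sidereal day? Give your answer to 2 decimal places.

T = 112.9 min = 6774.0 s.
Orbits per sidereal day = 86164 / 6774.0 = 12.720.

12.72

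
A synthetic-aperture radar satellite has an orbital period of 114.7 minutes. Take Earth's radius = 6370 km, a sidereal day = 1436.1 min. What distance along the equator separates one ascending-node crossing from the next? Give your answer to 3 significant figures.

T = 114.7 min = 6882.0 s.
During one orbit Earth rotates (6882.0 / 86166) × 360° = 28.75°.
At the equator that is 28.75° × (2π·6370/360) km/° = 28.75 × 111.2 = 3197 km.

3200 km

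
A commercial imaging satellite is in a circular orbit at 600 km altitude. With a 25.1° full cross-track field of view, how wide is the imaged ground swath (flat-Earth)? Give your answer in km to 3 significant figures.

267 km

Half-angle = 25.1°/2 = 12.55°.
Swath width ≈ 2h·tan(θ/2) = 2 × 600 × tan(12.55°) = 267.1 km.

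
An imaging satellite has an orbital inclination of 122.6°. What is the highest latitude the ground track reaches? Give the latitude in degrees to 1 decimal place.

Retrograde orbit: the ground track reaches ±(180° − i) = ±(180 − 122.6) = ±57.4°.

57.4°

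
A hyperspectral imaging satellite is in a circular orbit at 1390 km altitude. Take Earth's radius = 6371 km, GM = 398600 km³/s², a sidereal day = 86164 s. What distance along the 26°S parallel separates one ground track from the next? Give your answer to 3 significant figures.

Semi-major axis a = 6371 + 1390 = 7761 km. Period T = 2π√(a³/μ) = 2π√(7761³/398600) = 6804.4 s = 113.41 min.
Node shift per orbit = (6804.4/86164) × 360° = 28.43°.
Equatorial spacing = 28.43 × 111.2 km/° = 3161 km.
At 26° latitude, spacing = 3161 × cos(26°) = 2841 km.

2840 km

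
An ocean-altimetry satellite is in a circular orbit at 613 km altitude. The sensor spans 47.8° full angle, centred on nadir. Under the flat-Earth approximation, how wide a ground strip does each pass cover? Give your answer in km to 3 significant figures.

543 km

Half-angle = 47.8°/2 = 23.9°.
Swath width ≈ 2h·tan(θ/2) = 2 × 613 × tan(23.9°) = 543.3 km.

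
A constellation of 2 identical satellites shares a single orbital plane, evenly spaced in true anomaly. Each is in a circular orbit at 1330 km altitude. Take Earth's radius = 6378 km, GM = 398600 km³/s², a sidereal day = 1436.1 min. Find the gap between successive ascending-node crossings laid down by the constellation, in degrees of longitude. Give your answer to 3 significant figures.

14.1°

Semi-major axis a = 6378 + 1330 = 7708 km. Period T = 2π√(a³/μ) = 2π√(7708³/398600) = 6734.8 s = 112.25 min.
Single-satellite node shift = (6734.8/86166) × 360° = 28.14°.
With 2 satellites evenly phased, successive equator crossings are 28.14/2 = 14.069° apart.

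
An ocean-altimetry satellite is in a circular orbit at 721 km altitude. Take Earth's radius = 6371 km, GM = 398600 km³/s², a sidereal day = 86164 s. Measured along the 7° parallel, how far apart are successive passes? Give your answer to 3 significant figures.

2740 km

Semi-major axis a = 6371 + 721 = 7092 km. Period T = 2π√(a³/μ) = 2π√(7092³/398600) = 5943.8 s = 99.06 min.
Node shift per orbit = (5943.8/86164) × 360° = 24.83°.
Equatorial spacing = 24.83 × 111.2 km/° = 2761 km.
At 7° latitude, spacing = 2761 × cos(7°) = 2741 km.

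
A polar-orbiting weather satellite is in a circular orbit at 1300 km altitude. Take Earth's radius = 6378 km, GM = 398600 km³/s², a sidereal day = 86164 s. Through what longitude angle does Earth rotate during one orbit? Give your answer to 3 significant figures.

28.0°

Semi-major axis a = 6378 + 1300 = 7678 km. Period T = 2π√(a³/μ) = 2π√(7678³/398600) = 6695.5 s = 111.59 min.
During one orbit Earth rotates (6695.5 / 86164) × 360° = 27.97°.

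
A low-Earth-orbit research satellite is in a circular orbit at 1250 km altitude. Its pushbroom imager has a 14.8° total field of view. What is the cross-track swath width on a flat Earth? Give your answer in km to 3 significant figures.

325 km

Half-angle = 14.8°/2 = 7.4°.
Swath width ≈ 2h·tan(θ/2) = 2 × 1250 × tan(7.4°) = 324.7 km.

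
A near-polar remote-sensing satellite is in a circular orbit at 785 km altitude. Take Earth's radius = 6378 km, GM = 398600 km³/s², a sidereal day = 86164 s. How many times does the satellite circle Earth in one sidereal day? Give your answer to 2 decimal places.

Semi-major axis a = 6378 + 785 = 7163 km. Period T = 2π√(a³/μ) = 2π√(7163³/398600) = 6033.3 s = 100.55 min.
Orbits per sidereal day = 86164 / 6033.3 = 14.281.

14.28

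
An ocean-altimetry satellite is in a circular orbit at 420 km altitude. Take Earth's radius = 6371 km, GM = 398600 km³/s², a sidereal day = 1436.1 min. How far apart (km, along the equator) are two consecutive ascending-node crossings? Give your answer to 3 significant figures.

Semi-major axis a = 6371 + 420 = 6791 km. Period T = 2π√(a³/μ) = 2π√(6791³/398600) = 5569.4 s = 92.82 min.
During one orbit Earth rotates (5569.4 / 86166) × 360° = 23.27°.
At the equator that is 23.27° × (2π·6371/360) km/° = 23.27 × 111.2 = 2587 km.

2590 km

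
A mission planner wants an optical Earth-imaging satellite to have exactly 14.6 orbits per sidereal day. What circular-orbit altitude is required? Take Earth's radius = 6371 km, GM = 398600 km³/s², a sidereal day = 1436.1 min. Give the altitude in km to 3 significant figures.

Required period T = 86166 / 14.6 = 5901.8 s.
From T = 2π√(a³/μ): a = (μ T²/4π²)^(1/3) = (398600 × 5901.8² / 4π²)^(1/3) = 7059 km.
Altitude h = a − R = 7059 − 6371 = 688 km.

688 km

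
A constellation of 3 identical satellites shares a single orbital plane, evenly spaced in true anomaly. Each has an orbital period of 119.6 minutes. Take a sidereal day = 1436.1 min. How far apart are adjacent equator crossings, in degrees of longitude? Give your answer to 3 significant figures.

9.99°

T = 119.6 min = 7176.0 s.
Single-satellite node shift = (7176.0/86166) × 360° = 29.98°.
With 3 satellites evenly phased, successive equator crossings are 29.98/3 = 9.994° apart.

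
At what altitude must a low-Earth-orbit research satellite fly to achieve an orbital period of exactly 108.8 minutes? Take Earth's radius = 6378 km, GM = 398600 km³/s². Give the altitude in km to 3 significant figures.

1170 km

T = 108.8 min = 6528.0 s.
From T = 2π√(a³/μ): a = (μ T²/4π²)^(1/3) = (398600 × 6528.0² / 4π²)^(1/3) = 7549 km.
Altitude h = a − R = 7549 − 6378 = 1171 km.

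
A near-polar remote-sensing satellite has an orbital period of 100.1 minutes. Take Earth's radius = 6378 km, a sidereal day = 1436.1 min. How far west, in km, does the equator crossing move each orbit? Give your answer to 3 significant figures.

2790 km

T = 100.1 min = 6006.0 s.
During one orbit Earth rotates (6006.0 / 86166) × 360° = 25.09°.
At the equator that is 25.09° × (2π·6378/360) km/° = 25.09 × 111.3 = 2793 km.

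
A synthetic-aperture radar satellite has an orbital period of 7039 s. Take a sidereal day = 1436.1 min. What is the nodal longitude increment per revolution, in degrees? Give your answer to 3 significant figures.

During one orbit Earth rotates (7039.0 / 86166) × 360° = 29.41°.

29.4°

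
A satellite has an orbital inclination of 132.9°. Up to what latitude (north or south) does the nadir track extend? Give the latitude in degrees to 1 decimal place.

47.1°

Retrograde orbit: the ground track reaches ±(180° − i) = ±(180 − 132.9) = ±47.1°.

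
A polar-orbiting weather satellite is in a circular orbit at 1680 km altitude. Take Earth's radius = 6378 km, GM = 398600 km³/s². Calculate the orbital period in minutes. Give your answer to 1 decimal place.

120.0 min

Semi-major axis a = 6378 + 1680 = 8058 km. Period T = 2π√(a³/μ) = 2π√(8058³/398600) = 7198.7 s = 119.98 min.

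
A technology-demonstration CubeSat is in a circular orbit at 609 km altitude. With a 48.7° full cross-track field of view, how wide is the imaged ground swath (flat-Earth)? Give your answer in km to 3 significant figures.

551 km

Half-angle = 48.7°/2 = 24.35°.
Swath width ≈ 2h·tan(θ/2) = 2 × 609 × tan(24.35°) = 551.2 km.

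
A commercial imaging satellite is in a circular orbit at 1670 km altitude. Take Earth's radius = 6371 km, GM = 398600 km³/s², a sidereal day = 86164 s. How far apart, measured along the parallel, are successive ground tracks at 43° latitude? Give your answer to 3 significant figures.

2440 km

Semi-major axis a = 6371 + 1670 = 8041 km. Period T = 2π√(a³/μ) = 2π√(8041³/398600) = 7175.9 s = 119.60 min.
Node shift per orbit = (7175.9/86164) × 360° = 29.98°.
Equatorial spacing = 29.98 × 111.2 km/° = 3334 km.
At 43° latitude, spacing = 3334 × cos(43°) = 2438 km.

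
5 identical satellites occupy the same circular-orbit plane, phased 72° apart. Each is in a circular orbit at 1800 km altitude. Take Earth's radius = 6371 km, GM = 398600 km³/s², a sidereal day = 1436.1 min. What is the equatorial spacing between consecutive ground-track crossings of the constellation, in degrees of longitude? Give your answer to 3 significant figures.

6.14°

Semi-major axis a = 6371 + 1800 = 8171 km. Period T = 2π√(a³/μ) = 2π√(8171³/398600) = 7350.6 s = 122.51 min.
Single-satellite node shift = (7350.6/86166) × 360° = 30.71°.
With 5 satellites evenly phased, successive equator crossings are 30.71/5 = 6.142° apart.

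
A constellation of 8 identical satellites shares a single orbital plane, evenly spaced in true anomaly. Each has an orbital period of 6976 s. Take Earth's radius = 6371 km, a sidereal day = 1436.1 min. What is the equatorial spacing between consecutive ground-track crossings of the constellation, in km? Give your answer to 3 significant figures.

405 km

Single-satellite node shift = (6976.0/86166) × 360° = 29.15°.
With 8 satellites evenly phased, successive equator crossings are 29.15/8 = 3.643° apart.
That is 3.643 × 111.2 = 405 km at the equator.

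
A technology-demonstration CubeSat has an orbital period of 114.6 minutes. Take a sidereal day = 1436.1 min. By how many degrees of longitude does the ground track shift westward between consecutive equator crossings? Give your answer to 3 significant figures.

T = 114.6 min = 6876.0 s.
During one orbit Earth rotates (6876.0 / 86166) × 360° = 28.73°.

28.7°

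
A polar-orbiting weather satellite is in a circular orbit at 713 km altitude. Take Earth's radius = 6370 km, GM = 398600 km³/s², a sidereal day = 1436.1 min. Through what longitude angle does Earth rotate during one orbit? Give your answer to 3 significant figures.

Semi-major axis a = 6370 + 713 = 7083 km. Period T = 2π√(a³/μ) = 2π√(7083³/398600) = 5932.5 s = 98.87 min.
During one orbit Earth rotates (5932.5 / 86166) × 360° = 24.79°.

24.8°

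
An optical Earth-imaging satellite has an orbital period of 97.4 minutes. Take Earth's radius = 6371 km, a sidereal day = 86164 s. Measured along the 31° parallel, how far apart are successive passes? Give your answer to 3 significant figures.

T = 97.4 min = 5844.0 s.
Node shift per orbit = (5844.0/86164) × 360° = 24.42°.
Equatorial spacing = 24.42 × 111.2 km/° = 2715 km.
At 31° latitude, spacing = 2715 × cos(31°) = 2327 km.

2330 km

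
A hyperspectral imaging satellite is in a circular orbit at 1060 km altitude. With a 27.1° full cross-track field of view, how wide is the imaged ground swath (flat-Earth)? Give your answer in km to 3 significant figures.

511 km

Half-angle = 27.1°/2 = 13.55°.
Swath width ≈ 2h·tan(θ/2) = 2 × 1060 × tan(13.55°) = 510.9 km.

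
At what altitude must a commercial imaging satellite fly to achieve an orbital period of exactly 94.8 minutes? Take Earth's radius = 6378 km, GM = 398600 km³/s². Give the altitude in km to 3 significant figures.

T = 94.8 min = 5688.0 s.
From T = 2π√(a³/μ): a = (μ T²/4π²)^(1/3) = (398600 × 5688.0² / 4π²)^(1/3) = 6887 km.
Altitude h = a − R = 6887 − 6378 = 509 km.

509 km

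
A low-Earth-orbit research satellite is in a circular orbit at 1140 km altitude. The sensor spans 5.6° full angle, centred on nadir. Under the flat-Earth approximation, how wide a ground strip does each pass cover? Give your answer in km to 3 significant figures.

Half-angle = 5.6°/2 = 2.8°.
Swath width ≈ 2h·tan(θ/2) = 2 × 1140 × tan(2.8°) = 111.5 km.

112 km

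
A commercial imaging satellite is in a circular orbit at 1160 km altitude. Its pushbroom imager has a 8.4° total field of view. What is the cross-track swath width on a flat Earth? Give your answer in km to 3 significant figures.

Half-angle = 8.4°/2 = 4.2°.
Swath width ≈ 2h·tan(θ/2) = 2 × 1160 × tan(4.2°) = 170.4 km.

170 km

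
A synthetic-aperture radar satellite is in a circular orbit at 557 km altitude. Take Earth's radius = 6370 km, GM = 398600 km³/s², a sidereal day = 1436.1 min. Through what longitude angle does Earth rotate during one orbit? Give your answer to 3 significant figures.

Semi-major axis a = 6370 + 557 = 6927 km. Period T = 2π√(a³/μ) = 2π√(6927³/398600) = 5737.6 s = 95.63 min.
During one orbit Earth rotates (5737.6 / 86166) × 360° = 23.97°.

24.0°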